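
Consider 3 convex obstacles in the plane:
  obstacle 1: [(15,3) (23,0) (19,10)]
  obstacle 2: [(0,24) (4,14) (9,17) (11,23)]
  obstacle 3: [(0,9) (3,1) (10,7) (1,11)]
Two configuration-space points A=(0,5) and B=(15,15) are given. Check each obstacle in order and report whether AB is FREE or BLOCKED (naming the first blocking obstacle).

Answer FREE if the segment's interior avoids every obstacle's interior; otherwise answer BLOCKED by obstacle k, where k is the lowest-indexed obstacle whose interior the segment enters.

Obstacle 1 [(15,3) (23,0) (19,10)]:
  edge (15,3)–(23,0): clear
  edge (23,0)–(19,10): clear
  edge (19,10)–(15,3): clear
  midpoint (15/2,10) outside
  → clear
Obstacle 2 [(0,24) (4,14) (9,17) (11,23)]:
  edge (0,24)–(4,14): clear
  edge (4,14)–(9,17): clear
  edge (9,17)–(11,23): clear
  edge (11,23)–(0,24): clear
  midpoint (15/2,10) outside
  → clear
Obstacle 3 [(0,9) (3,1) (10,7) (1,11)]:
  edge (0,9)–(3,1): crosses AB
  edge (3,1)–(10,7): clear
  edge (10,7)–(1,11): crosses AB
  edge (1,11)–(0,9): clear
  → BLOCKED

BLOCKED by obstacle 3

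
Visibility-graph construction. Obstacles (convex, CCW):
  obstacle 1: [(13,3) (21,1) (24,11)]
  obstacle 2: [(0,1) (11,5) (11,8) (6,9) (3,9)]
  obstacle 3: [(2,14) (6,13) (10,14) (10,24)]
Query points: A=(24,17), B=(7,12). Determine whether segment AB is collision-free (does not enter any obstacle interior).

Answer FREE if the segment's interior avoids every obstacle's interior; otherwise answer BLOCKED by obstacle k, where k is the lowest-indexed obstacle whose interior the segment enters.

Obstacle 1 [(13,3) (21,1) (24,11)]:
  edge (13,3)–(21,1): clear
  edge (21,1)–(24,11): clear
  edge (24,11)–(13,3): clear
  midpoint (31/2,29/2) outside
  → clear
Obstacle 2 [(0,1) (11,5) (11,8) (6,9) (3,9)]:
  edge (0,1)–(11,5): clear
  edge (11,5)–(11,8): clear
  edge (11,8)–(6,9): clear
  edge (6,9)–(3,9): clear
  edge (3,9)–(0,1): clear
  midpoint (31/2,29/2) outside
  → clear
Obstacle 3 [(2,14) (6,13) (10,14) (10,24)]:
  edge (2,14)–(6,13): clear
  edge (6,13)–(10,14): clear
  edge (10,14)–(10,24): clear
  edge (10,24)–(2,14): clear
  midpoint (31/2,29/2) outside
  → clear

FREE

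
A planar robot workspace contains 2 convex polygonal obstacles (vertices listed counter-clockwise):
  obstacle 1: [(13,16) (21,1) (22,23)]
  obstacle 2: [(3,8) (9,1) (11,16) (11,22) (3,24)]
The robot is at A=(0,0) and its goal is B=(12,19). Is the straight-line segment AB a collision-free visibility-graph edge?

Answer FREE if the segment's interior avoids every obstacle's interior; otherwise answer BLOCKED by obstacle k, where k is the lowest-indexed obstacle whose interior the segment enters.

Obstacle 1 [(13,16) (21,1) (22,23)]:
  edge (13,16)–(21,1): clear
  edge (21,1)–(22,23): clear
  edge (22,23)–(13,16): clear
  midpoint (6,19/2) outside
  → clear
Obstacle 2 [(3,8) (9,1) (11,16) (11,22) (3,24)]:
  edge (3,8)–(9,1): crosses AB
  edge (9,1)–(11,16): clear
  edge (11,16)–(11,22): crosses AB
  edge (11,22)–(3,24): clear
  edge (3,24)–(3,8): clear
  → BLOCKED

BLOCKED by obstacle 2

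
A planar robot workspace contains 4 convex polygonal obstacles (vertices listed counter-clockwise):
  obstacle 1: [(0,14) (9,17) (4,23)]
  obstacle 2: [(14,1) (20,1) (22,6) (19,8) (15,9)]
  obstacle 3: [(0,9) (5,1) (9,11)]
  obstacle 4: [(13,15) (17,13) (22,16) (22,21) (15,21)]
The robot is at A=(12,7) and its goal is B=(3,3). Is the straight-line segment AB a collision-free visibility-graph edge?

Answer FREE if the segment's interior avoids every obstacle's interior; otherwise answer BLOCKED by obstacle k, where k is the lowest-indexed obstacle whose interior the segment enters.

BLOCKED by obstacle 3

Obstacle 1 [(0,14) (9,17) (4,23)]:
  edge (0,14)–(9,17): clear
  edge (9,17)–(4,23): clear
  edge (4,23)–(0,14): clear
  midpoint (15/2,5) outside
  → clear
Obstacle 2 [(14,1) (20,1) (22,6) (19,8) (15,9)]:
  edge (14,1)–(20,1): clear
  edge (20,1)–(22,6): clear
  edge (22,6)–(19,8): clear
  edge (19,8)–(15,9): clear
  edge (15,9)–(14,1): clear
  midpoint (15/2,5) outside
  → clear
Obstacle 3 [(0,9) (5,1) (9,11)]:
  edge (0,9)–(5,1): crosses AB
  edge (5,1)–(9,11): crosses AB
  edge (9,11)–(0,9): clear
  → BLOCKED
Obstacle 4 [(13,15) (17,13) (22,16) (22,21) (15,21)]:
  edge (13,15)–(17,13): clear
  edge (17,13)–(22,16): clear
  edge (22,16)–(22,21): clear
  edge (22,21)–(15,21): clear
  edge (15,21)–(13,15): clear
  midpoint (15/2,5) outside
  → clear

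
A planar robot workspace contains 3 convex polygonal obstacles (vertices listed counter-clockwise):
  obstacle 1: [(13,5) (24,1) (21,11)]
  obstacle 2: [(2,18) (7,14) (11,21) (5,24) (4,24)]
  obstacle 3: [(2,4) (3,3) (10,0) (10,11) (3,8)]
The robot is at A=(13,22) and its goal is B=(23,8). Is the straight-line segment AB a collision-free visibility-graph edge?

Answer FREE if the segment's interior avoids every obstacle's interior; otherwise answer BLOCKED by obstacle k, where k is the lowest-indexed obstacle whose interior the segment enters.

BLOCKED by obstacle 1

Obstacle 1 [(13,5) (24,1) (21,11)]:
  edge (13,5)–(24,1): clear
  edge (24,1)–(21,11): crosses AB
  edge (21,11)–(13,5): crosses AB
  → BLOCKED
Obstacle 2 [(2,18) (7,14) (11,21) (5,24) (4,24)]:
  edge (2,18)–(7,14): clear
  edge (7,14)–(11,21): clear
  edge (11,21)–(5,24): clear
  edge (5,24)–(4,24): clear
  edge (4,24)–(2,18): clear
  midpoint (18,15) outside
  → clear
Obstacle 3 [(2,4) (3,3) (10,0) (10,11) (3,8)]:
  edge (2,4)–(3,3): clear
  edge (3,3)–(10,0): clear
  edge (10,0)–(10,11): clear
  edge (10,11)–(3,8): clear
  edge (3,8)–(2,4): clear
  midpoint (18,15) outside
  → clear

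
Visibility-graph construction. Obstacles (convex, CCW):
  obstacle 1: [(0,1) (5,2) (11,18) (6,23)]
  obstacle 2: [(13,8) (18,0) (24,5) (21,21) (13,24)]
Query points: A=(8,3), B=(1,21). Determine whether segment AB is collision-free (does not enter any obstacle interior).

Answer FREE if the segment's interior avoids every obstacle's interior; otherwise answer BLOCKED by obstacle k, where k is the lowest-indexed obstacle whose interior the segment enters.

BLOCKED by obstacle 1

Obstacle 1 [(0,1) (5,2) (11,18) (6,23)]:
  edge (0,1)–(5,2): clear
  edge (5,2)–(11,18): crosses AB
  edge (11,18)–(6,23): clear
  edge (6,23)–(0,1): crosses AB
  → BLOCKED
Obstacle 2 [(13,8) (18,0) (24,5) (21,21) (13,24)]:
  edge (13,8)–(18,0): clear
  edge (18,0)–(24,5): clear
  edge (24,5)–(21,21): clear
  edge (21,21)–(13,24): clear
  edge (13,24)–(13,8): clear
  midpoint (9/2,12) outside
  → clear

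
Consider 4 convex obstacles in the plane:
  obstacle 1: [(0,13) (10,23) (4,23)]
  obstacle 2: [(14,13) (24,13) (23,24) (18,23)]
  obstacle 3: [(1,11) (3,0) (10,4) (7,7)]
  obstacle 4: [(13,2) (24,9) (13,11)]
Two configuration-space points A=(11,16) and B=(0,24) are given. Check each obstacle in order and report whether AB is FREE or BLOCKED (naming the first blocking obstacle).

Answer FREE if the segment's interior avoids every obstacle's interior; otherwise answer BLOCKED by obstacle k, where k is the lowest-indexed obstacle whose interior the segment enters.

BLOCKED by obstacle 1

Obstacle 1 [(0,13) (10,23) (4,23)]:
  edge (0,13)–(10,23): crosses AB
  edge (10,23)–(4,23): clear
  edge (4,23)–(0,13): crosses AB
  → BLOCKED
Obstacle 2 [(14,13) (24,13) (23,24) (18,23)]:
  edge (14,13)–(24,13): clear
  edge (24,13)–(23,24): clear
  edge (23,24)–(18,23): clear
  edge (18,23)–(14,13): clear
  midpoint (11/2,20) outside
  → clear
Obstacle 3 [(1,11) (3,0) (10,4) (7,7)]:
  edge (1,11)–(3,0): clear
  edge (3,0)–(10,4): clear
  edge (10,4)–(7,7): clear
  edge (7,7)–(1,11): clear
  midpoint (11/2,20) outside
  → clear
Obstacle 4 [(13,2) (24,9) (13,11)]:
  edge (13,2)–(24,9): clear
  edge (24,9)–(13,11): clear
  edge (13,11)–(13,2): clear
  midpoint (11/2,20) outside
  → clear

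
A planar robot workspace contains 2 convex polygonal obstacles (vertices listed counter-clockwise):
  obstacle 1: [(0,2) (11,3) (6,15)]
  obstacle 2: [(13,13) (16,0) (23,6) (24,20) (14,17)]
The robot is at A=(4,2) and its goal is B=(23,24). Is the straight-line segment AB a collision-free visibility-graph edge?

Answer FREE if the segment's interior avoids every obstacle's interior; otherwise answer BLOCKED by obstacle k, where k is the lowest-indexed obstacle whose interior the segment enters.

BLOCKED by obstacle 1

Obstacle 1 [(0,2) (11,3) (6,15)]:
  edge (0,2)–(11,3): crosses AB
  edge (11,3)–(6,15): crosses AB
  edge (6,15)–(0,2): clear
  → BLOCKED
Obstacle 2 [(13,13) (16,0) (23,6) (24,20) (14,17)]:
  edge (13,13)–(16,0): crosses AB
  edge (16,0)–(23,6): clear
  edge (23,6)–(24,20): clear
  edge (24,20)–(14,17): crosses AB
  edge (14,17)–(13,13): clear
  → BLOCKED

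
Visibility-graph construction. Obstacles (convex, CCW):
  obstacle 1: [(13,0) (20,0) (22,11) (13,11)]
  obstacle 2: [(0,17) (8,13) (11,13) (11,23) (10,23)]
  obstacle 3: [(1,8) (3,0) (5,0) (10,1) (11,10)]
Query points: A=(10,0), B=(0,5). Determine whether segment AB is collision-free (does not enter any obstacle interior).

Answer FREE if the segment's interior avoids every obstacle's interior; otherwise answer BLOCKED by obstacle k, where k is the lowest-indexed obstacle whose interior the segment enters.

Obstacle 1 [(13,0) (20,0) (22,11) (13,11)]:
  edge (13,0)–(20,0): clear
  edge (20,0)–(22,11): clear
  edge (22,11)–(13,11): clear
  edge (13,11)–(13,0): clear
  midpoint (5,5/2) outside
  → clear
Obstacle 2 [(0,17) (8,13) (11,13) (11,23) (10,23)]:
  edge (0,17)–(8,13): clear
  edge (8,13)–(11,13): clear
  edge (11,13)–(11,23): clear
  edge (11,23)–(10,23): clear
  edge (10,23)–(0,17): clear
  midpoint (5,5/2) outside
  → clear
Obstacle 3 [(1,8) (3,0) (5,0) (10,1) (11,10)]:
  edge (1,8)–(3,0): crosses AB
  edge (3,0)–(5,0): clear
  edge (5,0)–(10,1): crosses AB
  edge (10,1)–(11,10): clear
  edge (11,10)–(1,8): clear
  → BLOCKED

BLOCKED by obstacle 3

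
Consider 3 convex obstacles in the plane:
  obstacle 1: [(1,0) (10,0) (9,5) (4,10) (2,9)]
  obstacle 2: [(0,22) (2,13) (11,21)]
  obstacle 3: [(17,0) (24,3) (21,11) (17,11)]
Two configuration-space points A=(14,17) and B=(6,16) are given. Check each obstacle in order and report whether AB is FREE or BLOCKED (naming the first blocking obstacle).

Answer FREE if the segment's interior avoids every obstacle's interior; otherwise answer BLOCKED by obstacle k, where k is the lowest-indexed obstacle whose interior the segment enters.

Obstacle 1 [(1,0) (10,0) (9,5) (4,10) (2,9)]:
  edge (1,0)–(10,0): clear
  edge (10,0)–(9,5): clear
  edge (9,5)–(4,10): clear
  edge (4,10)–(2,9): clear
  edge (2,9)–(1,0): clear
  midpoint (10,33/2) outside
  → clear
Obstacle 2 [(0,22) (2,13) (11,21)]:
  edge (0,22)–(2,13): clear
  edge (2,13)–(11,21): clear
  edge (11,21)–(0,22): clear
  midpoint (10,33/2) outside
  → clear
Obstacle 3 [(17,0) (24,3) (21,11) (17,11)]:
  edge (17,0)–(24,3): clear
  edge (24,3)–(21,11): clear
  edge (21,11)–(17,11): clear
  edge (17,11)–(17,0): clear
  midpoint (10,33/2) outside
  → clear

FREE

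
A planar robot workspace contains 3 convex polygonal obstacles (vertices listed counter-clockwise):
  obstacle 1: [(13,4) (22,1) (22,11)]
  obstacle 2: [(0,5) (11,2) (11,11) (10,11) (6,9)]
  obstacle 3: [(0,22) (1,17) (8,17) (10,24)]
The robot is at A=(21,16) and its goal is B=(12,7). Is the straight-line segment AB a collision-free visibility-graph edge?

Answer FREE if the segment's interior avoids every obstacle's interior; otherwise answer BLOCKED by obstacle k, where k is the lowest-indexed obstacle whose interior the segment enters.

Obstacle 1 [(13,4) (22,1) (22,11)]:
  edge (13,4)–(22,1): clear
  edge (22,1)–(22,11): clear
  edge (22,11)–(13,4): clear
  midpoint (33/2,23/2) outside
  → clear
Obstacle 2 [(0,5) (11,2) (11,11) (10,11) (6,9)]:
  edge (0,5)–(11,2): clear
  edge (11,2)–(11,11): clear
  edge (11,11)–(10,11): clear
  edge (10,11)–(6,9): clear
  edge (6,9)–(0,5): clear
  midpoint (33/2,23/2) outside
  → clear
Obstacle 3 [(0,22) (1,17) (8,17) (10,24)]:
  edge (0,22)–(1,17): clear
  edge (1,17)–(8,17): clear
  edge (8,17)–(10,24): clear
  edge (10,24)–(0,22): clear
  midpoint (33/2,23/2) outside
  → clear

FREE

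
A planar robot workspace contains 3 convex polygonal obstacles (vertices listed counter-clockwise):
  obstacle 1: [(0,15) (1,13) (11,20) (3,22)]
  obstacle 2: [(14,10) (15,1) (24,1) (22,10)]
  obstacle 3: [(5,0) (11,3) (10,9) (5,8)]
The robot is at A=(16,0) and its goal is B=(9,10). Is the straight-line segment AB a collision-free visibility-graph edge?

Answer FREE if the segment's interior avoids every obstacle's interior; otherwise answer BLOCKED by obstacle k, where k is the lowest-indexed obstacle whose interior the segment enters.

BLOCKED by obstacle 2

Obstacle 1 [(0,15) (1,13) (11,20) (3,22)]:
  edge (0,15)–(1,13): clear
  edge (1,13)–(11,20): clear
  edge (11,20)–(3,22): clear
  edge (3,22)–(0,15): clear
  midpoint (25/2,5) outside
  → clear
Obstacle 2 [(14,10) (15,1) (24,1) (22,10)]:
  edge (14,10)–(15,1): crosses AB
  edge (15,1)–(24,1): crosses AB
  edge (24,1)–(22,10): clear
  edge (22,10)–(14,10): clear
  → BLOCKED
Obstacle 3 [(5,0) (11,3) (10,9) (5,8)]:
  edge (5,0)–(11,3): clear
  edge (11,3)–(10,9): crosses AB
  edge (10,9)–(5,8): crosses AB
  edge (5,8)–(5,0): clear
  → BLOCKED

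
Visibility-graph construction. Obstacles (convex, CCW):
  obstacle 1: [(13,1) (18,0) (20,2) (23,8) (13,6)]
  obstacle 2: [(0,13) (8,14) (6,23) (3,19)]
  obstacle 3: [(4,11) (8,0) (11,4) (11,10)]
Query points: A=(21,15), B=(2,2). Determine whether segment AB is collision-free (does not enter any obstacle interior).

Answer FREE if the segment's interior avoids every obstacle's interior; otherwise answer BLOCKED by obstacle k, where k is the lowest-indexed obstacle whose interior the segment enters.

BLOCKED by obstacle 3

Obstacle 1 [(13,1) (18,0) (20,2) (23,8) (13,6)]:
  edge (13,1)–(18,0): clear
  edge (18,0)–(20,2): clear
  edge (20,2)–(23,8): clear
  edge (23,8)–(13,6): clear
  edge (13,6)–(13,1): clear
  midpoint (23/2,17/2) outside
  → clear
Obstacle 2 [(0,13) (8,14) (6,23) (3,19)]:
  edge (0,13)–(8,14): clear
  edge (8,14)–(6,23): clear
  edge (6,23)–(3,19): clear
  edge (3,19)–(0,13): clear
  midpoint (23/2,17/2) outside
  → clear
Obstacle 3 [(4,11) (8,0) (11,4) (11,10)]:
  edge (4,11)–(8,0): crosses AB
  edge (8,0)–(11,4): clear
  edge (11,4)–(11,10): crosses AB
  edge (11,10)–(4,11): clear
  → BLOCKED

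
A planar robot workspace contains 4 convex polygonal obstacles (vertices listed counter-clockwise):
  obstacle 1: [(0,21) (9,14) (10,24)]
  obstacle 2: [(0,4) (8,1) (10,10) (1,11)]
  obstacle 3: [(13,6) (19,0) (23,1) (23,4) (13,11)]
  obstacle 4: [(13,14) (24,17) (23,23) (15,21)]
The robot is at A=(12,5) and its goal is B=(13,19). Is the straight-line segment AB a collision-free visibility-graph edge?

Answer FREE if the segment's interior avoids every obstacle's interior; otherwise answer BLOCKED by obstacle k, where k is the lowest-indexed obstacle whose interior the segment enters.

Obstacle 1 [(0,21) (9,14) (10,24)]:
  edge (0,21)–(9,14): clear
  edge (9,14)–(10,24): clear
  edge (10,24)–(0,21): clear
  midpoint (25/2,12) outside
  → clear
Obstacle 2 [(0,4) (8,1) (10,10) (1,11)]:
  edge (0,4)–(8,1): clear
  edge (8,1)–(10,10): clear
  edge (10,10)–(1,11): clear
  edge (1,11)–(0,4): clear
  midpoint (25/2,12) outside
  → clear
Obstacle 3 [(13,6) (19,0) (23,1) (23,4) (13,11)]:
  edge (13,6)–(19,0): clear
  edge (19,0)–(23,1): clear
  edge (23,1)–(23,4): clear
  edge (23,4)–(13,11): clear
  edge (13,11)–(13,6): clear
  midpoint (25/2,12) outside
  → clear
Obstacle 4 [(13,14) (24,17) (23,23) (15,21)]:
  edge (13,14)–(24,17): clear
  edge (24,17)–(23,23): clear
  edge (23,23)–(15,21): clear
  edge (15,21)–(13,14): clear
  midpoint (25/2,12) outside
  → clear

FREE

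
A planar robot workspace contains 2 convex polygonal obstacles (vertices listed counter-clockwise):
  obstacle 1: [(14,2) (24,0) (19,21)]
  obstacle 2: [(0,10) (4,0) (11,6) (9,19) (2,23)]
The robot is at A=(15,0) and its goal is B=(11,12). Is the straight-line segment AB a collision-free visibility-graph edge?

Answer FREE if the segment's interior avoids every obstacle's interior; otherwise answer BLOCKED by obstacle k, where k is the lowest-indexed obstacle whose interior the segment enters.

BLOCKED by obstacle 1

Obstacle 1 [(14,2) (24,0) (19,21)]:
  edge (14,2)–(24,0): crosses AB
  edge (24,0)–(19,21): clear
  edge (19,21)–(14,2): crosses AB
  → BLOCKED
Obstacle 2 [(0,10) (4,0) (11,6) (9,19) (2,23)]:
  edge (0,10)–(4,0): clear
  edge (4,0)–(11,6): clear
  edge (11,6)–(9,19): clear
  edge (9,19)–(2,23): clear
  edge (2,23)–(0,10): clear
  midpoint (13,6) outside
  → clear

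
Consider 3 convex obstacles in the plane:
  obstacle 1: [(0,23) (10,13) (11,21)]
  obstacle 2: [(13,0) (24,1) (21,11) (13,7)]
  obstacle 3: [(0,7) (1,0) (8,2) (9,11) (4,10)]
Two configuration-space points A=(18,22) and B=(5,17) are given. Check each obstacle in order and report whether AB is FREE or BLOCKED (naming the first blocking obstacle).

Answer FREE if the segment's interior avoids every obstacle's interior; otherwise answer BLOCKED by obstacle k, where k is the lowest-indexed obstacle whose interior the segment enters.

Obstacle 1 [(0,23) (10,13) (11,21)]:
  edge (0,23)–(10,13): crosses AB
  edge (10,13)–(11,21): crosses AB
  edge (11,21)–(0,23): clear
  → BLOCKED
Obstacle 2 [(13,0) (24,1) (21,11) (13,7)]:
  edge (13,0)–(24,1): clear
  edge (24,1)–(21,11): clear
  edge (21,11)–(13,7): clear
  edge (13,7)–(13,0): clear
  midpoint (23/2,39/2) outside
  → clear
Obstacle 3 [(0,7) (1,0) (8,2) (9,11) (4,10)]:
  edge (0,7)–(1,0): clear
  edge (1,0)–(8,2): clear
  edge (8,2)–(9,11): clear
  edge (9,11)–(4,10): clear
  edge (4,10)–(0,7): clear
  midpoint (23/2,39/2) outside
  → clear

BLOCKED by obstacle 1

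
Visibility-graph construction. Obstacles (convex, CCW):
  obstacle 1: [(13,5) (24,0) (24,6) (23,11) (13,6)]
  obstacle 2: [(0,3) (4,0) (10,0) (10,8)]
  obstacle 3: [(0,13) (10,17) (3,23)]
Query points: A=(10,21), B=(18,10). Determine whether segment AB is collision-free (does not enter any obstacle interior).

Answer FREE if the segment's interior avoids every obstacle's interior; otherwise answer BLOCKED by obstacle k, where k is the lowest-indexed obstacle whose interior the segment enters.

Obstacle 1 [(13,5) (24,0) (24,6) (23,11) (13,6)]:
  edge (13,5)–(24,0): clear
  edge (24,0)–(24,6): clear
  edge (24,6)–(23,11): clear
  edge (23,11)–(13,6): clear
  edge (13,6)–(13,5): clear
  midpoint (14,31/2) outside
  → clear
Obstacle 2 [(0,3) (4,0) (10,0) (10,8)]:
  edge (0,3)–(4,0): clear
  edge (4,0)–(10,0): clear
  edge (10,0)–(10,8): clear
  edge (10,8)–(0,3): clear
  midpoint (14,31/2) outside
  → clear
Obstacle 3 [(0,13) (10,17) (3,23)]:
  edge (0,13)–(10,17): clear
  edge (10,17)–(3,23): clear
  edge (3,23)–(0,13): clear
  midpoint (14,31/2) outside
  → clear

FREE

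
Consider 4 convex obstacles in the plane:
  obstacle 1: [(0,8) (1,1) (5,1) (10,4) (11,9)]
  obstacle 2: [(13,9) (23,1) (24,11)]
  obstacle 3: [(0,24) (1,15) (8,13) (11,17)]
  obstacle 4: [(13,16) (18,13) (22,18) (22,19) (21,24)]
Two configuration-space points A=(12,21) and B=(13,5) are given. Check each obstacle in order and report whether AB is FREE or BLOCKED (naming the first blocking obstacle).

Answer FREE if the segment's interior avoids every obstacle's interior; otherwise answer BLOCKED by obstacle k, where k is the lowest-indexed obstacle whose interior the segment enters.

Obstacle 1 [(0,8) (1,1) (5,1) (10,4) (11,9)]:
  edge (0,8)–(1,1): clear
  edge (1,1)–(5,1): clear
  edge (5,1)–(10,4): clear
  edge (10,4)–(11,9): clear
  edge (11,9)–(0,8): clear
  midpoint (25/2,13) outside
  → clear
Obstacle 2 [(13,9) (23,1) (24,11)]:
  edge (13,9)–(23,1): clear
  edge (23,1)–(24,11): clear
  edge (24,11)–(13,9): clear
  midpoint (25/2,13) outside
  → clear
Obstacle 3 [(0,24) (1,15) (8,13) (11,17)]:
  edge (0,24)–(1,15): clear
  edge (1,15)–(8,13): clear
  edge (8,13)–(11,17): clear
  edge (11,17)–(0,24): clear
  midpoint (25/2,13) outside
  → clear
Obstacle 4 [(13,16) (18,13) (22,18) (22,19) (21,24)]:
  edge (13,16)–(18,13): clear
  edge (18,13)–(22,18): clear
  edge (22,18)–(22,19): clear
  edge (22,19)–(21,24): clear
  edge (21,24)–(13,16): clear
  midpoint (25/2,13) outside
  → clear

FREE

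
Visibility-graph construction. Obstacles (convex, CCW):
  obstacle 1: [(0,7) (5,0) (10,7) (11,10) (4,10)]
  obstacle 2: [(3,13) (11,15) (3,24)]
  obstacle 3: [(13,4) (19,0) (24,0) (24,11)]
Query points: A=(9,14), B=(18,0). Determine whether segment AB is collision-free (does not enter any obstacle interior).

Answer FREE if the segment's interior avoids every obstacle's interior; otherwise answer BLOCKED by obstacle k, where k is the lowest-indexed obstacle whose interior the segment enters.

Obstacle 1 [(0,7) (5,0) (10,7) (11,10) (4,10)]:
  edge (0,7)–(5,0): clear
  edge (5,0)–(10,7): clear
  edge (10,7)–(11,10): clear
  edge (11,10)–(4,10): clear
  edge (4,10)–(0,7): clear
  midpoint (27/2,7) outside
  → clear
Obstacle 2 [(3,13) (11,15) (3,24)]:
  edge (3,13)–(11,15): clear
  edge (11,15)–(3,24): clear
  edge (3,24)–(3,13): clear
  midpoint (27/2,7) outside
  → clear
Obstacle 3 [(13,4) (19,0) (24,0) (24,11)]:
  edge (13,4)–(19,0): crosses AB
  edge (19,0)–(24,0): clear
  edge (24,0)–(24,11): clear
  edge (24,11)–(13,4): crosses AB
  → BLOCKED

BLOCKED by obstacle 3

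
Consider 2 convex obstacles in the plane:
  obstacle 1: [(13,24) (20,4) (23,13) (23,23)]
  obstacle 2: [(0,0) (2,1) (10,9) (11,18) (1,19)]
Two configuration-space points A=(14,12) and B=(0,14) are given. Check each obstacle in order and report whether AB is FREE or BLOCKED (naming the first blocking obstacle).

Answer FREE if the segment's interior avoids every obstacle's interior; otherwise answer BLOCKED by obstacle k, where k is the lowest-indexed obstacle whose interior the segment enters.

Obstacle 1 [(13,24) (20,4) (23,13) (23,23)]:
  edge (13,24)–(20,4): clear
  edge (20,4)–(23,13): clear
  edge (23,13)–(23,23): clear
  edge (23,23)–(13,24): clear
  midpoint (7,13) outside
  → clear
Obstacle 2 [(0,0) (2,1) (10,9) (11,18) (1,19)]:
  edge (0,0)–(2,1): clear
  edge (2,1)–(10,9): clear
  edge (10,9)–(11,18): crosses AB
  edge (11,18)–(1,19): clear
  edge (1,19)–(0,0): crosses AB
  → BLOCKED

BLOCKED by obstacle 2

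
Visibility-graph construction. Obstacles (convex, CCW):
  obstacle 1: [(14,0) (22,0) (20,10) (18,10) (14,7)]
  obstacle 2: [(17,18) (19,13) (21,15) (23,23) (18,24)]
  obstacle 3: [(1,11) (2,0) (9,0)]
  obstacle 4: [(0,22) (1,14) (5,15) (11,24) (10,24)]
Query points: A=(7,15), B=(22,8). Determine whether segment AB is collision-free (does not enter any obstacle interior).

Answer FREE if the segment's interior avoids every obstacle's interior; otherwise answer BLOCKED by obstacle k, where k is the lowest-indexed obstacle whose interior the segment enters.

BLOCKED by obstacle 1

Obstacle 1 [(14,0) (22,0) (20,10) (18,10) (14,7)]:
  edge (14,0)–(22,0): clear
  edge (22,0)–(20,10): crosses AB
  edge (20,10)–(18,10): clear
  edge (18,10)–(14,7): crosses AB
  edge (14,7)–(14,0): clear
  → BLOCKED
Obstacle 2 [(17,18) (19,13) (21,15) (23,23) (18,24)]:
  edge (17,18)–(19,13): clear
  edge (19,13)–(21,15): clear
  edge (21,15)–(23,23): clear
  edge (23,23)–(18,24): clear
  edge (18,24)–(17,18): clear
  midpoint (29/2,23/2) outside
  → clear
Obstacle 3 [(1,11) (2,0) (9,0)]:
  edge (1,11)–(2,0): clear
  edge (2,0)–(9,0): clear
  edge (9,0)–(1,11): clear
  midpoint (29/2,23/2) outside
  → clear
Obstacle 4 [(0,22) (1,14) (5,15) (11,24) (10,24)]:
  edge (0,22)–(1,14): clear
  edge (1,14)–(5,15): clear
  edge (5,15)–(11,24): clear
  edge (11,24)–(10,24): clear
  edge (10,24)–(0,22): clear
  midpoint (29/2,23/2) outside
  → clear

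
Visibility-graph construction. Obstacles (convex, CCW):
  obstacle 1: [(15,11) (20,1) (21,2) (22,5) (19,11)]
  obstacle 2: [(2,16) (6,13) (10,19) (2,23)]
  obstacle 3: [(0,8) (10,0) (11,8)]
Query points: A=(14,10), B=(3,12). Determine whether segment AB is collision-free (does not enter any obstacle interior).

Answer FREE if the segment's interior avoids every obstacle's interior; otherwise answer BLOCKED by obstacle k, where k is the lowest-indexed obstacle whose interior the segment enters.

Obstacle 1 [(15,11) (20,1) (21,2) (22,5) (19,11)]:
  edge (15,11)–(20,1): clear
  edge (20,1)–(21,2): clear
  edge (21,2)–(22,5): clear
  edge (22,5)–(19,11): clear
  edge (19,11)–(15,11): clear
  midpoint (17/2,11) outside
  → clear
Obstacle 2 [(2,16) (6,13) (10,19) (2,23)]:
  edge (2,16)–(6,13): clear
  edge (6,13)–(10,19): clear
  edge (10,19)–(2,23): clear
  edge (2,23)–(2,16): clear
  midpoint (17/2,11) outside
  → clear
Obstacle 3 [(0,8) (10,0) (11,8)]:
  edge (0,8)–(10,0): clear
  edge (10,0)–(11,8): clear
  edge (11,8)–(0,8): clear
  midpoint (17/2,11) outside
  → clear

FREE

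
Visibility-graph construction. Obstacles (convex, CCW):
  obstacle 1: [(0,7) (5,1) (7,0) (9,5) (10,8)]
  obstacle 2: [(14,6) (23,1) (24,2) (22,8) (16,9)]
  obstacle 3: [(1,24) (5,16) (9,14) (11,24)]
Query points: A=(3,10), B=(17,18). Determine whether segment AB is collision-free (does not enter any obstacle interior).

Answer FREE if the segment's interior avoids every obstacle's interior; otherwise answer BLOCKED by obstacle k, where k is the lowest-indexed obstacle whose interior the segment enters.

Obstacle 1 [(0,7) (5,1) (7,0) (9,5) (10,8)]:
  edge (0,7)–(5,1): clear
  edge (5,1)–(7,0): clear
  edge (7,0)–(9,5): clear
  edge (9,5)–(10,8): clear
  edge (10,8)–(0,7): clear
  midpoint (10,14) outside
  → clear
Obstacle 2 [(14,6) (23,1) (24,2) (22,8) (16,9)]:
  edge (14,6)–(23,1): clear
  edge (23,1)–(24,2): clear
  edge (24,2)–(22,8): clear
  edge (22,8)–(16,9): clear
  edge (16,9)–(14,6): clear
  midpoint (10,14) outside
  → clear
Obstacle 3 [(1,24) (5,16) (9,14) (11,24)]:
  edge (1,24)–(5,16): clear
  edge (5,16)–(9,14): clear
  edge (9,14)–(11,24): clear
  edge (11,24)–(1,24): clear
  midpoint (10,14) outside
  → clear

FREE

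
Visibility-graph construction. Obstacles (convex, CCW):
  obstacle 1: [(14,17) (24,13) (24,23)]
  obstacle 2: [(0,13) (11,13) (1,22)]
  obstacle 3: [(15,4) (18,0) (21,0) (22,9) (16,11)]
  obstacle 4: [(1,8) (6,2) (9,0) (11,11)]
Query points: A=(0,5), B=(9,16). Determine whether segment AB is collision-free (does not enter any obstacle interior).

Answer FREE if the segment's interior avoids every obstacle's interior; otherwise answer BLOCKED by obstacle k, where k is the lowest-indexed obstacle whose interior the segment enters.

BLOCKED by obstacle 2

Obstacle 1 [(14,17) (24,13) (24,23)]:
  edge (14,17)–(24,13): clear
  edge (24,13)–(24,23): clear
  edge (24,23)–(14,17): clear
  midpoint (9/2,21/2) outside
  → clear
Obstacle 2 [(0,13) (11,13) (1,22)]:
  edge (0,13)–(11,13): crosses AB
  edge (11,13)–(1,22): crosses AB
  edge (1,22)–(0,13): clear
  → BLOCKED
Obstacle 3 [(15,4) (18,0) (21,0) (22,9) (16,11)]:
  edge (15,4)–(18,0): clear
  edge (18,0)–(21,0): clear
  edge (21,0)–(22,9): clear
  edge (22,9)–(16,11): clear
  edge (16,11)–(15,4): clear
  midpoint (9/2,21/2) outside
  → clear
Obstacle 4 [(1,8) (6,2) (9,0) (11,11)]:
  edge (1,8)–(6,2): crosses AB
  edge (6,2)–(9,0): clear
  edge (9,0)–(11,11): clear
  edge (11,11)–(1,8): crosses AB
  → BLOCKED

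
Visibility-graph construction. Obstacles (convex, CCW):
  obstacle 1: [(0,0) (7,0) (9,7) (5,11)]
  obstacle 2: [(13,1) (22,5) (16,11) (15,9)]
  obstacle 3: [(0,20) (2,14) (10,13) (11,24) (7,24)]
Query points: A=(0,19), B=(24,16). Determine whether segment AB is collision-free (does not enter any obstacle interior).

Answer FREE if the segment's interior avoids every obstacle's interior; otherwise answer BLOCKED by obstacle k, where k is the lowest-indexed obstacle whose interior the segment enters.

BLOCKED by obstacle 3

Obstacle 1 [(0,0) (7,0) (9,7) (5,11)]:
  edge (0,0)–(7,0): clear
  edge (7,0)–(9,7): clear
  edge (9,7)–(5,11): clear
  edge (5,11)–(0,0): clear
  midpoint (12,35/2) outside
  → clear
Obstacle 2 [(13,1) (22,5) (16,11) (15,9)]:
  edge (13,1)–(22,5): clear
  edge (22,5)–(16,11): clear
  edge (16,11)–(15,9): clear
  edge (15,9)–(13,1): clear
  midpoint (12,35/2) outside
  → clear
Obstacle 3 [(0,20) (2,14) (10,13) (11,24) (7,24)]:
  edge (0,20)–(2,14): crosses AB
  edge (2,14)–(10,13): clear
  edge (10,13)–(11,24): crosses AB
  edge (11,24)–(7,24): clear
  edge (7,24)–(0,20): clear
  → BLOCKED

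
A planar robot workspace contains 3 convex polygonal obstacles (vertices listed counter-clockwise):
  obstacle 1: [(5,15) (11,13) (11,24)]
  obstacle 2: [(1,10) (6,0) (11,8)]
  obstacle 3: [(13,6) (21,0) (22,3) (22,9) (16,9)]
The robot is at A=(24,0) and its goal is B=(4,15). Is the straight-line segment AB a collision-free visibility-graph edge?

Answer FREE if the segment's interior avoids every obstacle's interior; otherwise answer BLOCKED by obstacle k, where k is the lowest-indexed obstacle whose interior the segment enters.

Obstacle 1 [(5,15) (11,13) (11,24)]:
  edge (5,15)–(11,13): clear
  edge (11,13)–(11,24): clear
  edge (11,24)–(5,15): clear
  midpoint (14,15/2) outside
  → clear
Obstacle 2 [(1,10) (6,0) (11,8)]:
  edge (1,10)–(6,0): clear
  edge (6,0)–(11,8): clear
  edge (11,8)–(1,10): clear
  midpoint (14,15/2) outside
  → clear
Obstacle 3 [(13,6) (21,0) (22,3) (22,9) (16,9)]:
  edge (13,6)–(21,0): clear
  edge (21,0)–(22,3): crosses AB
  edge (22,3)–(22,9): clear
  edge (22,9)–(16,9): clear
  edge (16,9)–(13,6): crosses AB
  → BLOCKED

BLOCKED by obstacle 3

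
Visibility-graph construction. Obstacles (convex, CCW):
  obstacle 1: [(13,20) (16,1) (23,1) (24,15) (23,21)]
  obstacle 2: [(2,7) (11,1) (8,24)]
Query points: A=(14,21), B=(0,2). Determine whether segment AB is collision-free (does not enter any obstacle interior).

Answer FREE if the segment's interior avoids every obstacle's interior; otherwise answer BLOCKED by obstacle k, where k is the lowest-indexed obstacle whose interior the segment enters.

Obstacle 1 [(13,20) (16,1) (23,1) (24,15) (23,21)]:
  edge (13,20)–(16,1): crosses AB
  edge (16,1)–(23,1): clear
  edge (23,1)–(24,15): clear
  edge (24,15)–(23,21): clear
  edge (23,21)–(13,20): crosses AB
  → BLOCKED
Obstacle 2 [(2,7) (11,1) (8,24)]:
  edge (2,7)–(11,1): crosses AB
  edge (11,1)–(8,24): crosses AB
  edge (8,24)–(2,7): clear
  → BLOCKED

BLOCKED by obstacle 1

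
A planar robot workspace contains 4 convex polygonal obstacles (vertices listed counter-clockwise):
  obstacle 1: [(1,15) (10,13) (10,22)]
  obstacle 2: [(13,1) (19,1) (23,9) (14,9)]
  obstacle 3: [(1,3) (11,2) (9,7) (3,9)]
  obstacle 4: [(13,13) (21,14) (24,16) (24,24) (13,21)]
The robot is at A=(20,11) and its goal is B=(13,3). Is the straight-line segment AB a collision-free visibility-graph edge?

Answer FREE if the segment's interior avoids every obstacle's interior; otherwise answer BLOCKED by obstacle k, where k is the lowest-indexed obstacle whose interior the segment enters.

Obstacle 1 [(1,15) (10,13) (10,22)]:
  edge (1,15)–(10,13): clear
  edge (10,13)–(10,22): clear
  edge (10,22)–(1,15): clear
  midpoint (33/2,7) outside
  → clear
Obstacle 2 [(13,1) (19,1) (23,9) (14,9)]:
  edge (13,1)–(19,1): clear
  edge (19,1)–(23,9): clear
  edge (23,9)–(14,9): crosses AB
  edge (14,9)–(13,1): crosses AB
  → BLOCKED
Obstacle 3 [(1,3) (11,2) (9,7) (3,9)]:
  edge (1,3)–(11,2): clear
  edge (11,2)–(9,7): clear
  edge (9,7)–(3,9): clear
  edge (3,9)–(1,3): clear
  midpoint (33/2,7) outside
  → clear
Obstacle 4 [(13,13) (21,14) (24,16) (24,24) (13,21)]:
  edge (13,13)–(21,14): clear
  edge (21,14)–(24,16): clear
  edge (24,16)–(24,24): clear
  edge (24,24)–(13,21): clear
  edge (13,21)–(13,13): clear
  midpoint (33/2,7) outside
  → clear

BLOCKED by obstacle 2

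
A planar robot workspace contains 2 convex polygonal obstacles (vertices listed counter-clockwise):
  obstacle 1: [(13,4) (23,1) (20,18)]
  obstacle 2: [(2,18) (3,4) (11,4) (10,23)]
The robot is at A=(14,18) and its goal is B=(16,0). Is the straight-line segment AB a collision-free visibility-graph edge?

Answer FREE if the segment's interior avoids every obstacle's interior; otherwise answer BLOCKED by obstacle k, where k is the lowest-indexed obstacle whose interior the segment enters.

BLOCKED by obstacle 1

Obstacle 1 [(13,4) (23,1) (20,18)]:
  edge (13,4)–(23,1): crosses AB
  edge (23,1)–(20,18): clear
  edge (20,18)–(13,4): crosses AB
  → BLOCKED
Obstacle 2 [(2,18) (3,4) (11,4) (10,23)]:
  edge (2,18)–(3,4): clear
  edge (3,4)–(11,4): clear
  edge (11,4)–(10,23): clear
  edge (10,23)–(2,18): clear
  midpoint (15,9) outside
  → clear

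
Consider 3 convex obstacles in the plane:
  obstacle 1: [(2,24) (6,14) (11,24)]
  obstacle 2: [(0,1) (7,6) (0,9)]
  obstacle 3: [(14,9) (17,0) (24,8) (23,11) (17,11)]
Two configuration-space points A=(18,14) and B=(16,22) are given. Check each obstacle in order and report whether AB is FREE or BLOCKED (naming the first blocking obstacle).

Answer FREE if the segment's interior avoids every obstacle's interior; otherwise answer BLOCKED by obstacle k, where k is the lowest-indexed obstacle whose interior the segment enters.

FREE

Obstacle 1 [(2,24) (6,14) (11,24)]:
  edge (2,24)–(6,14): clear
  edge (6,14)–(11,24): clear
  edge (11,24)–(2,24): clear
  midpoint (17,18) outside
  → clear
Obstacle 2 [(0,1) (7,6) (0,9)]:
  edge (0,1)–(7,6): clear
  edge (7,6)–(0,9): clear
  edge (0,9)–(0,1): clear
  midpoint (17,18) outside
  → clear
Obstacle 3 [(14,9) (17,0) (24,8) (23,11) (17,11)]:
  edge (14,9)–(17,0): clear
  edge (17,0)–(24,8): clear
  edge (24,8)–(23,11): clear
  edge (23,11)–(17,11): clear
  edge (17,11)–(14,9): clear
  midpoint (17,18) outside
  → clear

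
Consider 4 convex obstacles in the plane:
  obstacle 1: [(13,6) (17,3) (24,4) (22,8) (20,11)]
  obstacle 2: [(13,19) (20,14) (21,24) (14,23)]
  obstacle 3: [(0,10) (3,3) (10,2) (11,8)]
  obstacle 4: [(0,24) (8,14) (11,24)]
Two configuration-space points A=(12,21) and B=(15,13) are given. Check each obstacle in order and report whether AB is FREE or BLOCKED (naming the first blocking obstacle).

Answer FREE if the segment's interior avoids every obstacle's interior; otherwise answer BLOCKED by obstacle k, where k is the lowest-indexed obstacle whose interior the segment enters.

FREE

Obstacle 1 [(13,6) (17,3) (24,4) (22,8) (20,11)]:
  edge (13,6)–(17,3): clear
  edge (17,3)–(24,4): clear
  edge (24,4)–(22,8): clear
  edge (22,8)–(20,11): clear
  edge (20,11)–(13,6): clear
  midpoint (27/2,17) outside
  → clear
Obstacle 2 [(13,19) (20,14) (21,24) (14,23)]:
  edge (13,19)–(20,14): clear
  edge (20,14)–(21,24): clear
  edge (21,24)–(14,23): clear
  edge (14,23)–(13,19): clear
  midpoint (27/2,17) outside
  → clear
Obstacle 3 [(0,10) (3,3) (10,2) (11,8)]:
  edge (0,10)–(3,3): clear
  edge (3,3)–(10,2): clear
  edge (10,2)–(11,8): clear
  edge (11,8)–(0,10): clear
  midpoint (27/2,17) outside
  → clear
Obstacle 4 [(0,24) (8,14) (11,24)]:
  edge (0,24)–(8,14): clear
  edge (8,14)–(11,24): clear
  edge (11,24)–(0,24): clear
  midpoint (27/2,17) outside
  → clear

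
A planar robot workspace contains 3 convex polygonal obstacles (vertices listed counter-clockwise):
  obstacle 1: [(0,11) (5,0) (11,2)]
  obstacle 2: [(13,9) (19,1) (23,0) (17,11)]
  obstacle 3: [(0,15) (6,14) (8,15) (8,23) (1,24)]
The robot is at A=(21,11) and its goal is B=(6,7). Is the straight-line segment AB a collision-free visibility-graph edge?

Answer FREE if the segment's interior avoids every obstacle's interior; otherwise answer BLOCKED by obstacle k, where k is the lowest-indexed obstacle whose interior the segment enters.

BLOCKED by obstacle 2

Obstacle 1 [(0,11) (5,0) (11,2)]:
  edge (0,11)–(5,0): clear
  edge (5,0)–(11,2): clear
  edge (11,2)–(0,11): clear
  midpoint (27/2,9) outside
  → clear
Obstacle 2 [(13,9) (19,1) (23,0) (17,11)]:
  edge (13,9)–(19,1): crosses AB
  edge (19,1)–(23,0): clear
  edge (23,0)–(17,11): crosses AB
  edge (17,11)–(13,9): clear
  → BLOCKED
Obstacle 3 [(0,15) (6,14) (8,15) (8,23) (1,24)]:
  edge (0,15)–(6,14): clear
  edge (6,14)–(8,15): clear
  edge (8,15)–(8,23): clear
  edge (8,23)–(1,24): clear
  edge (1,24)–(0,15): clear
  midpoint (27/2,9) outside
  → clear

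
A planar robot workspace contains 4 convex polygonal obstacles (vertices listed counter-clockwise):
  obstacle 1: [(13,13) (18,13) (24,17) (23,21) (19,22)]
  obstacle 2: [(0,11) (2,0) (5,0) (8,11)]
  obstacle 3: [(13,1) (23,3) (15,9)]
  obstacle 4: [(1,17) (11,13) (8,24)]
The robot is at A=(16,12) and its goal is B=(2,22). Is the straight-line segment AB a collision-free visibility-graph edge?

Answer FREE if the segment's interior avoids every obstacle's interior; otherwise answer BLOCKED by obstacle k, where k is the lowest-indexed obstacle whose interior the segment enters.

BLOCKED by obstacle 1

Obstacle 1 [(13,13) (18,13) (24,17) (23,21) (19,22)]:
  edge (13,13)–(18,13): crosses AB
  edge (18,13)–(24,17): clear
  edge (24,17)–(23,21): clear
  edge (23,21)–(19,22): clear
  edge (19,22)–(13,13): crosses AB
  → BLOCKED
Obstacle 2 [(0,11) (2,0) (5,0) (8,11)]:
  edge (0,11)–(2,0): clear
  edge (2,0)–(5,0): clear
  edge (5,0)–(8,11): clear
  edge (8,11)–(0,11): clear
  midpoint (9,17) outside
  → clear
Obstacle 3 [(13,1) (23,3) (15,9)]:
  edge (13,1)–(23,3): clear
  edge (23,3)–(15,9): clear
  edge (15,9)–(13,1): clear
  midpoint (9,17) outside
  → clear
Obstacle 4 [(1,17) (11,13) (8,24)]:
  edge (1,17)–(11,13): clear
  edge (11,13)–(8,24): crosses AB
  edge (8,24)–(1,17): crosses AB
  → BLOCKED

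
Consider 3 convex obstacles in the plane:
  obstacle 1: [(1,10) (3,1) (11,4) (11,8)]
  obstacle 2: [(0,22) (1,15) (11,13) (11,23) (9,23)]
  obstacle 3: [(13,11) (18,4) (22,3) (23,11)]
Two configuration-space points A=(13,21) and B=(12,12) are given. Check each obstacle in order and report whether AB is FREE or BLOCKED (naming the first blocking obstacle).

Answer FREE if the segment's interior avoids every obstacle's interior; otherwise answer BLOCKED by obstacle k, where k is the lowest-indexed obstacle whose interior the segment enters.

FREE

Obstacle 1 [(1,10) (3,1) (11,4) (11,8)]:
  edge (1,10)–(3,1): clear
  edge (3,1)–(11,4): clear
  edge (11,4)–(11,8): clear
  edge (11,8)–(1,10): clear
  midpoint (25/2,33/2) outside
  → clear
Obstacle 2 [(0,22) (1,15) (11,13) (11,23) (9,23)]:
  edge (0,22)–(1,15): clear
  edge (1,15)–(11,13): clear
  edge (11,13)–(11,23): clear
  edge (11,23)–(9,23): clear
  edge (9,23)–(0,22): clear
  midpoint (25/2,33/2) outside
  → clear
Obstacle 3 [(13,11) (18,4) (22,3) (23,11)]:
  edge (13,11)–(18,4): clear
  edge (18,4)–(22,3): clear
  edge (22,3)–(23,11): clear
  edge (23,11)–(13,11): clear
  midpoint (25/2,33/2) outside
  → clear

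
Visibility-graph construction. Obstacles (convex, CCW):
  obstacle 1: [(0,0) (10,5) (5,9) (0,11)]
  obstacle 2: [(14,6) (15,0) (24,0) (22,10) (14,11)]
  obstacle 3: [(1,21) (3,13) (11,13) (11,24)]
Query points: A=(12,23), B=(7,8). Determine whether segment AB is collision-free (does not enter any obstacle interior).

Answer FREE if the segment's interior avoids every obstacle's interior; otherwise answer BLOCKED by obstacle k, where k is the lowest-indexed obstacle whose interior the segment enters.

Obstacle 1 [(0,0) (10,5) (5,9) (0,11)]:
  edge (0,0)–(10,5): clear
  edge (10,5)–(5,9): clear
  edge (5,9)–(0,11): clear
  edge (0,11)–(0,0): clear
  midpoint (19/2,31/2) outside
  → clear
Obstacle 2 [(14,6) (15,0) (24,0) (22,10) (14,11)]:
  edge (14,6)–(15,0): clear
  edge (15,0)–(24,0): clear
  edge (24,0)–(22,10): clear
  edge (22,10)–(14,11): clear
  edge (14,11)–(14,6): clear
  midpoint (19/2,31/2) outside
  → clear
Obstacle 3 [(1,21) (3,13) (11,13) (11,24)]:
  edge (1,21)–(3,13): clear
  edge (3,13)–(11,13): crosses AB
  edge (11,13)–(11,24): crosses AB
  edge (11,24)–(1,21): clear
  → BLOCKED

BLOCKED by obstacle 3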